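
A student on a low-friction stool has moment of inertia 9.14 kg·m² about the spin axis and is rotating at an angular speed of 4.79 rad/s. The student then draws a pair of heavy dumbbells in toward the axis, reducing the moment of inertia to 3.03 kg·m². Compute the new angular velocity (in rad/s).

No external torque acts about the spin axis, so angular momentum is conserved.
ω₂ = I₁ω₁ / I₂ = (9.140)(4.79 rad/s) / (3.030) = 14.45 rad/s.

ω₂ ≈ 14.4 rad/s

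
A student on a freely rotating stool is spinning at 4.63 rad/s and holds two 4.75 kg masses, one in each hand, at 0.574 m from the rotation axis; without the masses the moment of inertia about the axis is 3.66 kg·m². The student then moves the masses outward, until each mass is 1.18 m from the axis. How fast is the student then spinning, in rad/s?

Angular momentum about the spin axis is conserved since the torque about it is zero.
I₁ = 3.66 + 2(4.75)(0.574)² = 6.790 kg·m²; I₂ = 3.66 + 2(4.75)(1.18)² = 16.89 kg·m².
ω₂ = I₁ω₁ / I₂ = (6.790)(4.63 rad/s) / (16.89) = 1.862 rad/s.

ω₂ ≈ 1.86 rad/s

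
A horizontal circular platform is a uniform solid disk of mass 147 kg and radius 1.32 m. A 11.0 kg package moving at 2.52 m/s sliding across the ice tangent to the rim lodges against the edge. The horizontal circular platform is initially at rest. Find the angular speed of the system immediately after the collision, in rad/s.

|ω_f| ≈ 0.249 rad/s

About the central axle the impulsive forces during the collision are internal, so angular momentum about that axis is conserved.
I_p = ½(147)(1.32)² = 128.1 kg·m². Taking the sense of the package's angular momentum as positive, L_{package} = m v R = (11.0)(2.52)(1.32) = 36.59 kg·m²/s.
L_i = 0 + 36.59 = 36.59 kg·m²/s.
After sticking, I_f = I_p + m R² = 128.1 + (11.0)(1.32)² = 147.2 kg·m².
ω_f = L_i / I_f = 36.59 / 147.2 = 0.2485 rad/s.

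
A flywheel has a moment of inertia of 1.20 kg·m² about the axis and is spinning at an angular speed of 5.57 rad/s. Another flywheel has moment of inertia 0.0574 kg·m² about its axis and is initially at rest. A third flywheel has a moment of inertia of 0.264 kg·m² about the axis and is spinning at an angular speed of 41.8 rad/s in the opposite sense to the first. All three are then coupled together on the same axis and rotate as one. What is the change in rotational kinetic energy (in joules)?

The coupling torques are internal; angular momentum about the shared axis is conserved.
Taking A's sense as positive: L = (1.200)(5.57) − (0.2640)(41.8) = -4.351 kg·m²·rad/s.
Combined I = 1.200 + 0.05740 + 0.2640 = 1.521 kg·m².
ω_f = L / I = -4.351 / 1.521 = -2.860 rad/s.
KE_i = ½ΣIω² = 249.3 J; KE_f = ½(1.521)(2.860)² = 6.222 J.

ΔKE ≈ -243 J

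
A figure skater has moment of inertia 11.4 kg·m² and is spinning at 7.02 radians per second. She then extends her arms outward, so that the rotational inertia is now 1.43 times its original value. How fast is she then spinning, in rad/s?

With no external torque about the axis, L is conserved: I₁ω₁ = I₂ω₂.
I₂ = 1.43 × 11.4 = 16.30 kg·m².
ω₂ = I₁ω₁ / I₂ = (11.40)(7.02 rad/s) / (16.30) = 4.909 rad/s.

ω₂ ≈ 4.91 rad/s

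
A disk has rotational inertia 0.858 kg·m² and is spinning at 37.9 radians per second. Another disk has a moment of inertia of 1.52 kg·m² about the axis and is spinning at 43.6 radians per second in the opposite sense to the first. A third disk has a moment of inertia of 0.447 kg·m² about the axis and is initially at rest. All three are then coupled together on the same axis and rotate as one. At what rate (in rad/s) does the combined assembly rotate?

|ω_f| ≈ 11.9 rad/s

No external torque acts about the common axis, so total angular momentum is conserved.
Taking A's sense as positive: L = (0.8580)(37.9) − (1.520)(43.6) = -33.75 kg·m²·rad/s.
Combined I = 0.8580 + 1.520 + 0.4470 = 2.825 kg·m².
ω_f = L / I = -33.75 / 2.825 = -11.95 rad/s.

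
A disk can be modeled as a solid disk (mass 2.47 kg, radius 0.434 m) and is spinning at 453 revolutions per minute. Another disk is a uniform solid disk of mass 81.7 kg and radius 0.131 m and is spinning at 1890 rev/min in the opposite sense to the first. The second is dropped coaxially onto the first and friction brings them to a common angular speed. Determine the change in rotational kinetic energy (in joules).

ΔKE ≈ -5260 J

No external torque acts about the common axis, so total angular momentum is conserved.
Moments of inertia: I_A = ½(2.47)(0.434)² = 0.2326 kg·m²; I_B = ½(81.7)(0.131)² = 0.7010 kg·m².
Taking A's sense as positive: L = (0.2326)(453) − (0.7010)(1890) = -1220 kg·m²·rpm.
Combined I = 0.2326 + 0.7010 = 0.9336 kg·m².
ω_f = L / I = -1220 / 0.9336 = -1306 rpm.
KE_i = ½ΣIω² = 13990 J; KE_f = ½(0.9336)(136.8)² = 8735 J.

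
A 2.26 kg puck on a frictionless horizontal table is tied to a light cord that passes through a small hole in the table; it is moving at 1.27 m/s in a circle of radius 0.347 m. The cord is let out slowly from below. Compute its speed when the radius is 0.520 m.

v₂ ≈ 0.847 m/s

The only horizontal force on the mass is along the cord (radial), so it exerts no torque about the hole and angular momentum m v r is conserved.
v₂ = v₁ r₁ / r₂ = (1.27)(0.347) / (0.520) = 0.8475 m/s.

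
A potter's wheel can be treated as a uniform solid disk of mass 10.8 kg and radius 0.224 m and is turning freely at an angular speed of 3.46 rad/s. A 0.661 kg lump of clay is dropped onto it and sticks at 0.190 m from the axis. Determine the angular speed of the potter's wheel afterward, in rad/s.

The added mass arrives with no angular momentum about the axis, and any external torque about the axis is negligible, so the system's angular momentum is conserved.
I_p = ½(10.8)(0.224)² = 0.2710 kg·m².
Added inertia Σmr² = (0.661)(0.190)² = 0.02386 kg·m²; I_f = 0.2710 + 0.02386 = 0.2948 kg·m².
ω_f = I_p ω_i / I_f = (0.2710)(3.46) / 0.2948 = 3.180 rad/s.

ω_f ≈ 3.18 rad/s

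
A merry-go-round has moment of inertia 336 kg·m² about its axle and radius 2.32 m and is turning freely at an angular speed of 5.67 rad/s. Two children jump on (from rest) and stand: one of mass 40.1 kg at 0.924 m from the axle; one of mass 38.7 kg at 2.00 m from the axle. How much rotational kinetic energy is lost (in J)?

energy lost ≈ 1940 J

No external torque acts about the axle; L_before = L_after.
Added inertia Σmr² = (40.1)(0.924)² + (38.7)(2.00)² = 189.0 kg·m²; I_f = 336.0 + 189.0 = 525.0 kg·m².
ω_f = I_p ω_i / I_f = (336.0)(5.67) / 525.0 = 3.629 rad/s.
KE_i = ½(336.0)(5.670 rad/s)² = 5401 J; KE_f = ½(525.0)(3.629)² = 3456 J.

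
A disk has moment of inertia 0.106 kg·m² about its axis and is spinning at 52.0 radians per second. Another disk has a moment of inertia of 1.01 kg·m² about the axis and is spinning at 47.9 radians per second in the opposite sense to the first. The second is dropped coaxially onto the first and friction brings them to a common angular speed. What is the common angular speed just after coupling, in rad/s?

No external torque acts about the common axis, so total angular momentum is conserved.
Taking A's sense as positive: L = (0.1060)(52.0) − (1.010)(47.9) = -42.87 kg·m²·rad/s.
Combined I = 0.1060 + 1.010 = 1.116 kg·m².
ω_f = L / I = -42.87 / 1.116 = -38.41 rad/s.

|ω_f| ≈ 38.4 rad/s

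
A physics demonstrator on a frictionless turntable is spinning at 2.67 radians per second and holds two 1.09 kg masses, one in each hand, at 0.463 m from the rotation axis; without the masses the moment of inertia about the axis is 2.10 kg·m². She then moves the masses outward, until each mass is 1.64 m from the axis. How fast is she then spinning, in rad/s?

ω₂ ≈ 0.861 rad/s

Angular momentum about the spin axis is conserved since the torque about it is zero.
I₁ = 2.10 + 2(1.09)(0.463)² = 2.567 kg·m²; I₂ = 2.10 + 2(1.09)(1.64)² = 7.963 kg·m².
ω₂ = I₁ω₁ / I₂ = (2.567)(2.67 rad/s) / (7.963) = 0.8608 rad/s.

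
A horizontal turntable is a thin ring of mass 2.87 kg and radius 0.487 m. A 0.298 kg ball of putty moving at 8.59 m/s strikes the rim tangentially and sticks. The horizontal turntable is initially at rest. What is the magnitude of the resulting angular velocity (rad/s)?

About the axle the impulsive forces during the collision are internal, so angular momentum about that axis is conserved.
I_p = (2.87)(0.487)² = 0.6807 kg·m². Taking the sense of the ball of putty's angular momentum as positive, L_{ball} = m v R = (0.298)(8.59)(0.487) = 1.247 kg·m²/s.
L_i = 0 + 1.247 = 1.247 kg·m²/s.
After sticking, I_f = I_p + m R² = 0.6807 + (0.298)(0.487)² = 0.7514 kg·m².
ω_f = L_i / I_f = 1.247 / 0.7514 = 1.659 rad/s.

|ω_f| ≈ 1.66 rad/s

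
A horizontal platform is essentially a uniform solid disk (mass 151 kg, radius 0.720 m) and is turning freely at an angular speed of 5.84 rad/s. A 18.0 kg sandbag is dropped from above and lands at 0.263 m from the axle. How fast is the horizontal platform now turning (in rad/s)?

No external torque acts about the axle; L_before = L_after.
I_p = ½(151)(0.720)² = 39.14 kg·m².
Added inertia Σmr² = (18.0)(0.263)² = 1.245 kg·m²; I_f = 39.14 + 1.245 = 40.38 kg·m².
ω_f = I_p ω_i / I_f = (39.14)(5.84) / 40.38 = 5.660 rad/s.

ω_f ≈ 5.66 rad/s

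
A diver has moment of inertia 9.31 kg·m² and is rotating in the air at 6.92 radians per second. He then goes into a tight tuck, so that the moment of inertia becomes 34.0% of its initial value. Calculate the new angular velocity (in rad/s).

ω₂ ≈ 20.4 rad/s

Angular momentum about the spin axis is conserved since the torque about it is zero.
I₂ = 0.340 × 9.31 = 3.165 kg·m².
ω₂ = I₁ω₁ / I₂ = (9.310)(6.92 rad/s) / (3.165) = 20.35 rad/s.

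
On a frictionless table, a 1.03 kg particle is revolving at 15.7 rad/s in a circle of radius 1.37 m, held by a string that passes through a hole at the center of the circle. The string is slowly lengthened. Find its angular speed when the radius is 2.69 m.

The constraining force is radial, so m r² ω about the center is conserved.
ω₂ = ω₁ (r₁/r₂)² = (15.7)(1.37/2.69)² = 4.072 rad/s.

ω₂ ≈ 4.07 rad/s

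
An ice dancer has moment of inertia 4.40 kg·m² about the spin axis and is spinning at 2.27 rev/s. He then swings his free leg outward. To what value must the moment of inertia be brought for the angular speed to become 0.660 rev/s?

Angular momentum about the spin axis is conserved since the torque about it is zero.
I₂ = I₁ω₁ / ω₂ = (4.40)(2.27) / (0.660) = 15.13 kg·m².

I₂ ≈ 15.1 kg·m²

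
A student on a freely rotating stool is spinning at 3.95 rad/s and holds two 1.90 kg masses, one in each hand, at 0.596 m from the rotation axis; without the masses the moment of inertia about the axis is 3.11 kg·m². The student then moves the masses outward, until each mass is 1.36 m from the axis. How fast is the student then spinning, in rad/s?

ω₂ ≈ 1.74 rad/s

With no external torque about the axis, L is conserved: I₁ω₁ = I₂ω₂.
I₁ = 3.11 + 2(1.90)(0.596)² = 4.460 kg·m²; I₂ = 3.11 + 2(1.90)(1.36)² = 10.14 kg·m².
ω₂ = I₁ω₁ / I₂ = (4.460)(3.95 rad/s) / (10.14) = 1.738 rad/s.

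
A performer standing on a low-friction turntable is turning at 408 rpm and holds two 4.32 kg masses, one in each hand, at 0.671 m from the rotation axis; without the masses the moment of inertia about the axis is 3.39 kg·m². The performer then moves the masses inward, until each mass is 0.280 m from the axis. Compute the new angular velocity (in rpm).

ω₂ ≈ 730 rpm

With no external torque about the axis, L is conserved: I₁ω₁ = I₂ω₂.
I₁ = 3.39 + 2(4.32)(0.671)² = 7.280 kg·m²; I₂ = 3.39 + 2(4.32)(0.280)² = 4.067 kg·m².
ω₂ = I₁ω₁ / I₂ = (7.280)(408 rpm) / (4.067) = 730.3 rpm.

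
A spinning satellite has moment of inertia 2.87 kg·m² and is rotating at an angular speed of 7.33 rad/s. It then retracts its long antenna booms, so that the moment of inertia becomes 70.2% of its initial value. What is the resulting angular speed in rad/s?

Angular momentum about the spin axis is conserved since the torque about it is zero.
I₂ = 0.702 × 2.87 = 2.015 kg·m².
ω₂ = I₁ω₁ / I₂ = (2.870)(7.33 rad/s) / (2.015) = 10.44 rad/s.

ω₂ ≈ 10.4 rad/s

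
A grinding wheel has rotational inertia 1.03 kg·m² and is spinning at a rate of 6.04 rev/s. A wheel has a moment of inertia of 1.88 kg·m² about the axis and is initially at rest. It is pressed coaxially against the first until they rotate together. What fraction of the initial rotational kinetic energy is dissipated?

No external torque acts about the common axis, so total angular momentum is conserved.
Taking A's sense as positive: L = (1.030)(6.04) = 6.221 kg·m²·rev/s.
Combined I = 1.030 + 1.880 = 2.910 kg·m².
ω_f = L / I = 6.221 / 2.910 = 2.138 rev/s.
KE_i = ½ΣIω² = 741.7 J; KE_f = ½(2.910)(13.43)² = 262.5 J.
Fraction dissipated = (KE_i − KE_f)/KE_i = 0.6460.

fraction ≈ 0.646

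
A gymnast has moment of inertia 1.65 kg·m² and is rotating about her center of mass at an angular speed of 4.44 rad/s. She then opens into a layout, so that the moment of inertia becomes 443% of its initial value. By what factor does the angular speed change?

ω₂/ω₁ ≈ 0.226

Angular momentum about the spin axis is conserved since the torque about it is zero.
I₂ = 4.43 × 1.65 = 7.309 kg·m².
ω₂/ω₁ = I₁/I₂ = 1.650 / 7.309 = 0.2257.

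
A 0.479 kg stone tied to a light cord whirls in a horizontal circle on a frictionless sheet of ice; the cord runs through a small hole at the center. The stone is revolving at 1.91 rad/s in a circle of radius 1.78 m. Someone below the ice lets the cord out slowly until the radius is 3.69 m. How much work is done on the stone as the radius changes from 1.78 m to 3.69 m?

No torque about the axis ⇒ m r₁² ω₁ = m r₂² ω₂.
ω₂ = ω₁ (r₁/r₂)² = (1.91)(1.78/3.69)² = 0.4444 rad/s.
W = ΔKE = ½m(v₂² − v₁²) = -2.124 J.

W ≈ -2.12 J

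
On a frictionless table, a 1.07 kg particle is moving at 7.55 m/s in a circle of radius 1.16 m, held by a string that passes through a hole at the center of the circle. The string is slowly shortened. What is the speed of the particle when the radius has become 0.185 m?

Central (radial) force ⇒ zero torque about the center ⇒ m v r is constant.
v₂ = v₁ r₁ / r₂ = (7.55)(1.16) / (0.185) = 47.34 m/s.

v₂ ≈ 47.3 m/s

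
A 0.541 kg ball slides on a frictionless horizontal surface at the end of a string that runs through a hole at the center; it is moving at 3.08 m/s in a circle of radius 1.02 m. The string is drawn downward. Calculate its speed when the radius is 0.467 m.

The only horizontal force on the mass is along the cord (radial), so it exerts no torque about the hole and angular momentum m v r is conserved.
v₂ = v₁ r₁ / r₂ = (3.08)(1.02) / (0.467) = 6.727 m/s.

v₂ ≈ 6.73 m/s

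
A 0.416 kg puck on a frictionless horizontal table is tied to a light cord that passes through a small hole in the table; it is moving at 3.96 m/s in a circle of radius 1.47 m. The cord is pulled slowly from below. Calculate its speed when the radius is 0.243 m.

v₂ ≈ 24.0 m/s

The only horizontal force on the mass is along the cord (radial), so it exerts no torque about the hole and angular momentum m v r is conserved.
v₂ = v₁ r₁ / r₂ = (3.96)(1.47) / (0.243) = 23.96 m/s.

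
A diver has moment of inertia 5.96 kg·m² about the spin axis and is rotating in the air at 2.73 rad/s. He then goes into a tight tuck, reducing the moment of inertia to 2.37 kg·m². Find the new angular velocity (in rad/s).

ω₂ ≈ 6.87 rad/s

With no external torque about the axis, L is conserved: I₁ω₁ = I₂ω₂.
ω₂ = I₁ω₁ / I₂ = (5.960)(2.73 rad/s) / (2.370) = 6.865 rad/s.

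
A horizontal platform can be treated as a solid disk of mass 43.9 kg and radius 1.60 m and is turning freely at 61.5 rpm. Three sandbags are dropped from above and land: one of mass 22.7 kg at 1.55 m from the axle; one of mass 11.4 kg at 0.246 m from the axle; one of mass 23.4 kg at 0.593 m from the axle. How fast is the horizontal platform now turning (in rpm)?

No external torque acts about the axle; L_before = L_after.
I_p = ½(43.9)(1.60)² = 56.19 kg·m².
Added inertia Σmr² = (22.7)(1.55)² + (11.4)(0.246)² + (23.4)(0.593)² = 63.46 kg·m²; I_f = 56.19 + 63.46 = 119.6 kg·m².
ω_f = I_p ω_i / I_f = (56.19)(61.5) / 119.6 = 28.88 rpm.

ω_f ≈ 28.9 rpm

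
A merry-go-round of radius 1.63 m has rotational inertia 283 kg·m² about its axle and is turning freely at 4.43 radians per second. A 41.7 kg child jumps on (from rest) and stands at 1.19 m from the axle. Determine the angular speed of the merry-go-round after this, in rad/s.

The added mass arrives with no angular momentum about the axle, and any external torque about the axle is negligible, so the system's angular momentum is conserved.
Added inertia Σmr² = (41.7)(1.19)² = 59.05 kg·m²; I_f = 283.0 + 59.05 = 342.1 kg·m².
ω_f = I_p ω_i / I_f = (283.0)(4.43) / 342.1 = 3.665 rad/s.

ω_f ≈ 3.67 rad/s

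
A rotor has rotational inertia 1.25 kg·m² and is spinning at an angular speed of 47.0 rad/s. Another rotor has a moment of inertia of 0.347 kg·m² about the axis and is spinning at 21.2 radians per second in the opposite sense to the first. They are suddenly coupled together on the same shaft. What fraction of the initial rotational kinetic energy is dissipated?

fraction ≈ 0.433

The coupling torques are internal; angular momentum about the shared axis is conserved.
Taking A's sense as positive: L = (1.250)(47.0) − (0.3470)(21.2) = 51.39 kg·m²·rad/s.
Combined I = 1.250 + 0.3470 = 1.597 kg·m².
ω_f = L / I = 51.39 / 1.597 = 32.18 rad/s.
KE_i = ½ΣIω² = 1459 J; KE_f = ½(1.597)(32.18)² = 827.0 J.
Fraction dissipated = (KE_i − KE_f)/KE_i = 0.4330.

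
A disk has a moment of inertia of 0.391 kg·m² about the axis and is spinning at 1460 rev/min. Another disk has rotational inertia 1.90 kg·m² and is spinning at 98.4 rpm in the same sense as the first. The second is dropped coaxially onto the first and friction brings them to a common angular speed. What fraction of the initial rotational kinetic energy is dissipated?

The coupling torques are internal; angular momentum about the shared axis is conserved.
Taking A's sense as positive: L = (0.3910)(1460) + (1.900)(98.4) = 757.8 kg·m²·rpm.
Combined I = 0.3910 + 1.900 = 2.291 kg·m².
ω_f = L / I = 757.8 / 2.291 = 330.8 rpm.
KE_i = ½ΣIω² = 4671 J; KE_f = ½(2.291)(34.64)² = 1374 J.
Fraction dissipated = (KE_i − KE_f)/KE_i = 0.7057.

fraction ≈ 0.706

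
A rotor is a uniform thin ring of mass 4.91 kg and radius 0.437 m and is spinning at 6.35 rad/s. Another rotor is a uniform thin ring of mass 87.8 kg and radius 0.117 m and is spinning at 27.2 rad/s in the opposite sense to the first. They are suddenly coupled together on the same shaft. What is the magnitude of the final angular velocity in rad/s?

|ω_f| ≈ 12.5 rad/s

The coupling torques are internal; angular momentum about the shared axis is conserved.
Moments of inertia: I_A = (4.91)(0.437)² = 0.9377 kg·m²; I_B = (87.8)(0.117)² = 1.202 kg·m².
Taking A's sense as positive: L = (0.9377)(6.35) − (1.202)(27.2) = -26.74 kg·m²·rad/s.
Combined I = 0.9377 + 1.202 = 2.140 kg·m².
ω_f = L / I = -26.74 / 2.140 = -12.50 rad/s.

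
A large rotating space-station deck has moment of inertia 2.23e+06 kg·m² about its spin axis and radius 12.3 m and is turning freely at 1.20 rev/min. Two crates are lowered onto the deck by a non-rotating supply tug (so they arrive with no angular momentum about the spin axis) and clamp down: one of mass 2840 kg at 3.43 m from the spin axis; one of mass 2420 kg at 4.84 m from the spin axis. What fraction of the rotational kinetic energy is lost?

fraction ≈ 0.0388

No external torque acts about the spin axis; L_before = L_after.
Added inertia Σmr² = (2840)(3.43)² + (2420)(4.84)² = 90100 kg·m²; I_f = 2.230e+06 + 90100 = 2.320e+06 kg·m².
ω_f = I_p ω_i / I_f = (2.230e+06)(1.20) / 2.320e+06 = 1.153 rpm.
KE_i = ½(2.230e+06)(0.1257 rad/s)² = 17610 J; KE_f = ½(2.320e+06)(0.1208)² = 16920 J.
Fraction lost = 0.03884.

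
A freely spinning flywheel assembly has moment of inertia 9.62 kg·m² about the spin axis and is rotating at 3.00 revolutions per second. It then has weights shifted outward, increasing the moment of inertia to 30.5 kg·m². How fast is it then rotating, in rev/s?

Angular momentum about the spin axis is conserved since the torque about it is zero.
ω₂ = I₁ω₁ / I₂ = (9.620)(3.00 rev/s) / (30.50) = 0.9462 rev/s.

ω₂ ≈ 0.946 rev/s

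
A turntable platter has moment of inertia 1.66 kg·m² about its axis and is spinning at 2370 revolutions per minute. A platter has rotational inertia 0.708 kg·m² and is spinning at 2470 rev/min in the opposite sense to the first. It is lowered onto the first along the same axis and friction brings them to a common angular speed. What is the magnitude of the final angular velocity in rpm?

|ω_f| ≈ 923 rpm

No external torque acts about the common axis, so total angular momentum is conserved.
Taking A's sense as positive: L = (1.660)(2370) − (0.7080)(2470) = 2185 kg·m²·rpm.
Combined I = 1.660 + 0.7080 = 2.368 kg·m².
ω_f = L / I = 2185 / 2.368 = 922.9 rpm.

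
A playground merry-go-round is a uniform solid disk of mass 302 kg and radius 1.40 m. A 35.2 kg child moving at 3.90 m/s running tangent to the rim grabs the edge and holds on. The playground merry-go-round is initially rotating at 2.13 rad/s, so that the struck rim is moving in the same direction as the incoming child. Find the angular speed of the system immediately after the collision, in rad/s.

|ω_f| ≈ 2.25 rad/s

The axle reaction passes through the axle and exerts no torque about it; angular momentum about the axle is conserved through the impact.
I_p = ½(302)(1.40)² = 296.0 kg·m². Taking the sense of the child's angular momentum as positive, L_{child} = m v R = (35.2)(3.90)(1.40) = 192.2 kg·m²/s.
L_i = +I_p ω_p + m v R = +(296.0)(2.13) + 192.2 = 822.6 kg·m²/s.
After sticking, I_f = I_p + m R² = 296.0 + (35.2)(1.40)² = 365.0 kg·m².
ω_f = L_i / I_f = 822.6 / 365.0 = 2.254 rad/s.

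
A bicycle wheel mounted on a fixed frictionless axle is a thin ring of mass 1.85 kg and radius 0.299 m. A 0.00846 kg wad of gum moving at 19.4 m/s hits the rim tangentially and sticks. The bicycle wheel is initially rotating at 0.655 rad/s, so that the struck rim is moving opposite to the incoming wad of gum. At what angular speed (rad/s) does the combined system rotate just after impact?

The axle reaction passes through the axle and exerts no torque about it; angular momentum about the axle is conserved through the impact.
I_p = (1.85)(0.299)² = 0.1654 kg·m². Taking the sense of the wad of gum's angular momentum as positive, L_{wad} = m v R = (0.00846)(19.4)(0.299) = 0.04907 kg·m²/s.
L_i = −I_p ω_p + m v R = −(0.1654)(0.655) + 0.04907 = -0.05926 kg·m²/s.
After sticking, I_f = I_p + m R² = 0.1654 + (0.00846)(0.299)² = 0.1661 kg·m².
ω_f = L_i / I_f = -0.05926 / 0.1661 = -0.3567 rad/s.

|ω_f| ≈ 0.357 rad/s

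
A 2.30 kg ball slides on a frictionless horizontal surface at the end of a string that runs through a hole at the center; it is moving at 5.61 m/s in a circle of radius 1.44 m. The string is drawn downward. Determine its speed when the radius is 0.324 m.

The only horizontal force on the mass is along the cord (radial), so it exerts no torque about the hole and angular momentum m v r is conserved.
v₂ = v₁ r₁ / r₂ = (5.61)(1.44) / (0.324) = 24.93 m/s.

v₂ ≈ 24.9 m/s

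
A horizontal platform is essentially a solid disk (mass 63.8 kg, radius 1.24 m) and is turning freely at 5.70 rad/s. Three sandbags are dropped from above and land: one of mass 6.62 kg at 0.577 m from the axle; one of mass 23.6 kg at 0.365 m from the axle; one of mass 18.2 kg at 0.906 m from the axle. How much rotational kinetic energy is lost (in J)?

The added mass arrives with no angular momentum about the axle, and any external torque about the axle is negligible, so the system's angular momentum is conserved.
I_p = ½(63.8)(1.24)² = 49.05 kg·m².
Added inertia Σmr² = (6.62)(0.577)² + (23.6)(0.365)² + (18.2)(0.906)² = 20.29 kg·m²; I_f = 49.05 + 20.29 = 69.34 kg·m².
ω_f = I_p ω_i / I_f = (49.05)(5.70) / 69.34 = 4.032 rad/s.
KE_i = ½(49.05)(5.700 rad/s)² = 796.8 J; KE_f = ½(69.34)(4.032)² = 563.7 J.

energy lost ≈ 233 J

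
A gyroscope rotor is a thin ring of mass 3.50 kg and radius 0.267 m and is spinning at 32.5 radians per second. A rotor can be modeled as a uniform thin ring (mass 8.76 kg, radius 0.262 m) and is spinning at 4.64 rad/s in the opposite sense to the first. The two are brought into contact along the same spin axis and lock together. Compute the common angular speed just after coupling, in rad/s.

|ω_f| ≈ 6.25 rad/s

The coupling torques are internal; angular momentum about the shared axis is conserved.
Moments of inertia: I_A = (3.50)(0.267)² = 0.2495 kg·m²; I_B = (8.76)(0.262)² = 0.6013 kg·m².
Taking A's sense as positive: L = (0.2495)(32.5) − (0.6013)(4.64) = 5.319 kg·m²·rad/s.
Combined I = 0.2495 + 0.6013 = 0.8508 kg·m².
ω_f = L / I = 5.319 / 0.8508 = 6.252 rad/s.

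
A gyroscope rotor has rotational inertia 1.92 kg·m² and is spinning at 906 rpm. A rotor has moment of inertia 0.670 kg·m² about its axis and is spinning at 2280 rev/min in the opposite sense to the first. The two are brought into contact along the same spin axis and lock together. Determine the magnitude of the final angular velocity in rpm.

No external torque acts about the common axis, so total angular momentum is conserved.
Taking A's sense as positive: L = (1.920)(906) − (0.6700)(2280) = 211.9 kg·m²·rpm.
Combined I = 1.920 + 0.6700 = 2.590 kg·m².
ω_f = L / I = 211.9 / 2.590 = 81.82 rpm.

|ω_f| ≈ 81.8 rpm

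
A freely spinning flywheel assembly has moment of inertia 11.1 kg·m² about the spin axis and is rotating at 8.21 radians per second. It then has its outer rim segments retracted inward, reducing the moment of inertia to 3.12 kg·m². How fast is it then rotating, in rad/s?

With no external torque about the axis, L is conserved: I₁ω₁ = I₂ω₂.
ω₂ = I₁ω₁ / I₂ = (11.10)(8.21 rad/s) / (3.120) = 29.21 rad/s.

ω₂ ≈ 29.2 rad/s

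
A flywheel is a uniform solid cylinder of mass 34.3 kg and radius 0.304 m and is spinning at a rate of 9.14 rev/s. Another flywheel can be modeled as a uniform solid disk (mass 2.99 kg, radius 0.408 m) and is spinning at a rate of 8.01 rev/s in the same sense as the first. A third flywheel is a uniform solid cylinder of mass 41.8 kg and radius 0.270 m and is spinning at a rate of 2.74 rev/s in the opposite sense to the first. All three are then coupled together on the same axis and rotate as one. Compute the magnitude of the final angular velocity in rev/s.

|ω_f| ≈ 3.67 rev/s

No external torque acts about the common axis, so total angular momentum is conserved.
Moments of inertia: I_A = ½(34.3)(0.304)² = 1.585 kg·m²; I_B = ½(2.99)(0.408)² = 0.2489 kg·m²; I_C = ½(41.8)(0.270)² = 1.524 kg·m².
Taking A's sense as positive: L = (1.585)(9.14) + (0.2489)(8.01) − (1.524)(2.74) = 12.31 kg·m²·rev/s.
Combined I = 1.585 + 0.2489 + 1.524 = 3.357 kg·m².
ω_f = L / I = 12.31 / 3.357 = 3.665 rev/s.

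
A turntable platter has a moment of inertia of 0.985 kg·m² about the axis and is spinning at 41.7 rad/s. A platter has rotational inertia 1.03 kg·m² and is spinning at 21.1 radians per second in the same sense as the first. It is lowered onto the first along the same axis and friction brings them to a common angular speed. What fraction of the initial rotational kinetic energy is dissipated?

The coupling torques are internal; angular momentum about the shared axis is conserved.
Taking A's sense as positive: L = (0.9850)(41.7) + (1.030)(21.1) = 62.81 kg·m²·rad/s.
Combined I = 0.9850 + 1.030 = 2.015 kg·m².
ω_f = L / I = 62.81 / 2.015 = 31.17 rad/s.
KE_i = ½ΣIω² = 1086 J; KE_f = ½(2.015)(31.17)² = 978.9 J.
Fraction dissipated = (KE_i − KE_f)/KE_i = 0.09840.

fraction ≈ 0.0984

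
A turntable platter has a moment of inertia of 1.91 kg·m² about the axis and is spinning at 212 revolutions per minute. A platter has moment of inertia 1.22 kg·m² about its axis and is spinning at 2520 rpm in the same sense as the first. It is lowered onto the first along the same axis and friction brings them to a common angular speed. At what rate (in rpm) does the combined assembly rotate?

The coupling torques are internal; angular momentum about the shared axis is conserved.
Taking A's sense as positive: L = (1.910)(212) + (1.220)(2520) = 3479 kg·m²·rpm.
Combined I = 1.910 + 1.220 = 3.130 kg·m².
ω_f = L / I = 3479 / 3.130 = 1112 rpm.

|ω_f| ≈ 1110 rpm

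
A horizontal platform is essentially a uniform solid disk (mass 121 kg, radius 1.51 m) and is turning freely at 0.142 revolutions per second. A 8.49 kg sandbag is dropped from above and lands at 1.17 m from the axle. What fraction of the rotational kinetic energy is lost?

fraction ≈ 0.0777

The added mass arrives with no angular momentum about the axle, and any external torque about the axle is negligible, so the system's angular momentum is conserved.
I_p = ½(121)(1.51)² = 137.9 kg·m².
Added inertia Σmr² = (8.49)(1.17)² = 11.62 kg·m²; I_f = 137.9 + 11.62 = 149.6 kg·m².
ω_f = I_p ω_i / I_f = (137.9)(0.142) / 149.6 = 0.1310 rev/s.
KE_i = ½(137.9)(0.8922 rad/s)² = 54.91 J; KE_f = ½(149.6)(0.8229)² = 50.64 J.
Fraction lost = 0.07770.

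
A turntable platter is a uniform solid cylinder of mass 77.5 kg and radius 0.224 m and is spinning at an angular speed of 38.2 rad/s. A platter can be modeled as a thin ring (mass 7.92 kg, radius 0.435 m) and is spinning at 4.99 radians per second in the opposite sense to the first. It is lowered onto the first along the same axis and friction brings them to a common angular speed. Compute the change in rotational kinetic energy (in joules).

The coupling torques are internal; angular momentum about the shared axis is conserved.
Moments of inertia: I_A = ½(77.5)(0.224)² = 1.944 kg·m²; I_B = (7.92)(0.435)² = 1.499 kg·m².
Taking A's sense as positive: L = (1.944)(38.2) − (1.499)(4.99) = 66.79 kg·m²·rad/s.
Combined I = 1.944 + 1.499 = 3.443 kg·m².
ω_f = L / I = 66.79 / 3.443 = 19.40 rad/s.
KE_i = ½ΣIω² = 1437 J; KE_f = ½(3.443)(19.40)² = 647.9 J.

ΔKE ≈ -789 J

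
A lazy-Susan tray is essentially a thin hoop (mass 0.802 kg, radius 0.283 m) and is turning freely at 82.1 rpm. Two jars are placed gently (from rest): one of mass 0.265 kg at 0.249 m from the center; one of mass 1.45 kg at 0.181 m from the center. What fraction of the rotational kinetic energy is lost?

The added mass arrives with no angular momentum about the center, and any external torque about the center is negligible, so the system's angular momentum is conserved.
I_p = (0.802)(0.283)² = 0.06423 kg·m².
Added inertia Σmr² = (0.265)(0.249)² + (1.45)(0.181)² = 0.06393 kg·m²; I_f = 0.06423 + 0.06393 = 0.1282 kg·m².
ω_f = I_p ω_i / I_f = (0.06423)(82.1) / 0.1282 = 41.15 rpm.
KE_i = ½(0.06423)(8.597 rad/s)² = 2.374 J; KE_f = ½(0.1282)(4.309)² = 1.190 J.
Fraction lost = 0.4988.

fraction ≈ 0.499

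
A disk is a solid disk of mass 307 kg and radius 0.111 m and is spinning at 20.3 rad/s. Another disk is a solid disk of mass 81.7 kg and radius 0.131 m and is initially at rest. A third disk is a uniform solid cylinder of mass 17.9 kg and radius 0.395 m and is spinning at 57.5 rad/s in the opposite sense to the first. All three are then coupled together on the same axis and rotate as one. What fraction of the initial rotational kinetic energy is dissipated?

No external torque acts about the common axis, so total angular momentum is conserved.
Moments of inertia: I_A = ½(307)(0.111)² = 1.891 kg·m²; I_B = ½(81.7)(0.131)² = 0.7010 kg·m²; I_C = ½(17.9)(0.395)² = 1.396 kg·m².
Taking A's sense as positive: L = (1.891)(20.3) − (1.396)(57.5) = -41.90 kg·m²·rad/s.
Combined I = 1.891 + 0.7010 + 1.396 = 3.989 kg·m².
ω_f = L / I = -41.90 / 3.989 = -10.50 rad/s.
KE_i = ½ΣIω² = 2698 J; KE_f = ½(3.989)(10.50)² = 220.1 J.
Fraction dissipated = (KE_i − KE_f)/KE_i = 0.9184.

fraction ≈ 0.918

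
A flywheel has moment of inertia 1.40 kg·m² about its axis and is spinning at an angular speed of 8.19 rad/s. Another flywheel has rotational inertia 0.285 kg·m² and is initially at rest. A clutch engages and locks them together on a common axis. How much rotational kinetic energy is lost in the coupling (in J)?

The coupling torques are internal; angular momentum about the shared axis is conserved.
Taking A's sense as positive: L = (1.400)(8.19) = 11.47 kg·m²·rad/s.
Combined I = 1.400 + 0.2850 = 1.685 kg·m².
ω_f = L / I = 11.47 / 1.685 = 6.805 rad/s.
KE_i = ½ΣIω² = 46.95 J; KE_f = ½(1.685)(6.805)² = 39.01 J.

ΔKE lost ≈ 7.94 J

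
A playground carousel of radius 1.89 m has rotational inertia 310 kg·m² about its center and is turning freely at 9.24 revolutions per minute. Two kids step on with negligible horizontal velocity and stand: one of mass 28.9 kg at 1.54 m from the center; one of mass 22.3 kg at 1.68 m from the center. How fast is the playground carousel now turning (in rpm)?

ω_f ≈ 6.49 rpm

No external torque acts about the center; L_before = L_after.
Added inertia Σmr² = (28.9)(1.54)² + (22.3)(1.68)² = 131.5 kg·m²; I_f = 310.0 + 131.5 = 441.5 kg·m².
ω_f = I_p ω_i / I_f = (310.0)(9.24) / 441.5 = 6.488 rpm.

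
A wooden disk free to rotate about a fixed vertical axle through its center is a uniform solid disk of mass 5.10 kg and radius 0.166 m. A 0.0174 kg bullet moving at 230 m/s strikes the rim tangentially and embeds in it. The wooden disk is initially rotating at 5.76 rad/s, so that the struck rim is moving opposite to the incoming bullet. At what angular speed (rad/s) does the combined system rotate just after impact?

About the axle the impulsive forces during the collision are internal, so angular momentum about that axis is conserved.
I_p = ½(5.10)(0.166)² = 0.07027 kg·m². Taking the sense of the bullet's angular momentum as positive, L_{bullet} = m v R = (0.0174)(230)(0.166) = 0.6643 kg·m²/s.
L_i = −I_p ω_p + m v R = −(0.07027)(5.76) + 0.6643 = 0.2596 kg·m²/s.
After sticking, I_f = I_p + m R² = 0.07027 + (0.0174)(0.166)² = 0.07075 kg·m².
ω_f = L_i / I_f = 0.2596 / 0.07075 = 3.669 rad/s.

|ω_f| ≈ 3.67 rad/s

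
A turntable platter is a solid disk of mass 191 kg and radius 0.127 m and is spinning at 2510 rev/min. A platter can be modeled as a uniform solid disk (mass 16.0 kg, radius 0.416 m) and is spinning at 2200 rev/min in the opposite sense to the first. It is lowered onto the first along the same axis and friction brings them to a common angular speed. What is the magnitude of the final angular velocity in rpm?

|ω_f| ≈ 281 rpm

No external torque acts about the common axis, so total angular momentum is conserved.
Moments of inertia: I_A = ½(191)(0.127)² = 1.540 kg·m²; I_B = ½(16.0)(0.416)² = 1.384 kg·m².
Taking A's sense as positive: L = (1.540)(2510) − (1.384)(2200) = 820.4 kg·m²·rpm.
Combined I = 1.540 + 1.384 = 2.925 kg·m².
ω_f = L / I = 820.4 / 2.925 = 280.5 rpm.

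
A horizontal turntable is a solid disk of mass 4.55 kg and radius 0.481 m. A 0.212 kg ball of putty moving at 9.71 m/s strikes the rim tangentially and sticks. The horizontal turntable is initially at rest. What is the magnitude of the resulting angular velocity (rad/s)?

The axle reaction passes through the axle and exerts no torque about it; angular momentum about the axle is conserved through the impact.
I_p = ½(4.55)(0.481)² = 0.5263 kg·m². Taking the sense of the ball of putty's angular momentum as positive, L_{ball} = m v R = (0.212)(9.71)(0.481) = 0.9901 kg·m²/s.
L_i = 0 + 0.9901 = 0.9901 kg·m²/s.
After sticking, I_f = I_p + m R² = 0.5263 + (0.212)(0.481)² = 0.5754 kg·m².
ω_f = L_i / I_f = 0.9901 / 0.5754 = 1.721 rad/s.

|ω_f| ≈ 1.72 rad/s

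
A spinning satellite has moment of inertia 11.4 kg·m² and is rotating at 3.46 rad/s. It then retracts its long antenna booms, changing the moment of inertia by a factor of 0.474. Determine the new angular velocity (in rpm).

With no external torque about the axis, L is conserved: I₁ω₁ = I₂ω₂.
I₂ = 0.474 × 11.4 = 5.404 kg·m².
ω₂ = I₁ω₁ / I₂ = (11.40)(3.46 rad/s) / (5.404) = 7.300 rad/s = 69.71 rpm.

ω₂ ≈ 69.7 rpm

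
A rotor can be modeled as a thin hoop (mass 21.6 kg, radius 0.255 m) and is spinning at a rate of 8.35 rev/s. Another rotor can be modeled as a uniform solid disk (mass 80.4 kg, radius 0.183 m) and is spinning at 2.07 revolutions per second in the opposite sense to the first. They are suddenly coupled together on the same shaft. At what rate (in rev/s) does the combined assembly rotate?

The coupling torques are internal; angular momentum about the shared axis is conserved.
Moments of inertia: I_A = (21.6)(0.255)² = 1.405 kg·m²; I_B = ½(80.4)(0.183)² = 1.346 kg·m².
Taking A's sense as positive: L = (1.405)(8.35) − (1.346)(2.07) = 8.941 kg·m²·rev/s.
Combined I = 1.405 + 1.346 = 2.751 kg·m².
ω_f = L / I = 8.941 / 2.751 = 3.250 rev/s.

|ω_f| ≈ 3.25 rev/s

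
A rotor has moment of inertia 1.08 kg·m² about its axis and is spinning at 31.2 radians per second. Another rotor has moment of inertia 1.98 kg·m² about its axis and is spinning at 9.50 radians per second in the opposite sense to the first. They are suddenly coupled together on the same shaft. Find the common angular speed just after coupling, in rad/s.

|ω_f| ≈ 4.86 rad/s

The coupling torques are internal; angular momentum about the shared axis is conserved.
Taking A's sense as positive: L = (1.080)(31.2) − (1.980)(9.50) = 14.89 kg·m²·rad/s.
Combined I = 1.080 + 1.980 = 3.060 kg·m².
ω_f = L / I = 14.89 / 3.060 = 4.865 rad/s.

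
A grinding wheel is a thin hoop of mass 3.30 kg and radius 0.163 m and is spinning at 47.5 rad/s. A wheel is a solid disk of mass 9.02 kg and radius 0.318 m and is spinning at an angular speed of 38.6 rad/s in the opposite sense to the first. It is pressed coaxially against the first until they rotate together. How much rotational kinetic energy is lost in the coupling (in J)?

The coupling torques are internal; angular momentum about the shared axis is conserved.
Moments of inertia: I_A = (3.30)(0.163)² = 0.08768 kg·m²; I_B = ½(9.02)(0.318)² = 0.4561 kg·m².
Taking A's sense as positive: L = (0.08768)(47.5) − (0.4561)(38.6) = -13.44 kg·m²·rad/s.
Combined I = 0.08768 + 0.4561 = 0.5437 kg·m².
ω_f = L / I = -13.44 / 0.5437 = -24.72 rad/s.
KE_i = ½ΣIω² = 438.7 J; KE_f = ½(0.5437)(24.72)² = 166.1 J.

ΔKE lost ≈ 273 J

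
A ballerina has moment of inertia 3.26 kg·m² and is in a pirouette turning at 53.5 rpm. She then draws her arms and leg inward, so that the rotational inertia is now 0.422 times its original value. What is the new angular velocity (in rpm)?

With no external torque about the axis, L is conserved: I₁ω₁ = I₂ω₂.
I₂ = 0.422 × 3.26 = 1.376 kg·m².
ω₂ = I₁ω₁ / I₂ = (3.260)(53.5 rpm) / (1.376) = 126.8 rpm.

ω₂ ≈ 127 rpm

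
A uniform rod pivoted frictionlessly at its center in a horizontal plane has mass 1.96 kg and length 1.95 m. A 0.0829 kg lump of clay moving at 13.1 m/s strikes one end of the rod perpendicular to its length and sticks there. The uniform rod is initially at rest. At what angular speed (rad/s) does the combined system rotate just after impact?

|ω_f| ≈ 1.51 rad/s

About the pivot the impulsive forces during the collision are internal, so angular momentum about that axis is conserved.
I_p = (1/12)(1.96)(1.95)² = 0.6211 kg·m². Taking the sense of the lump of clay's angular momentum as positive, L_{lump} = m v R = (0.0829)(13.1)(1.95/2) = 1.059 kg·m²/s.
L_i = 0 + 1.059 = 1.059 kg·m²/s.
After sticking, I_f = I_p + m R² = 0.6211 + (0.0829)(1.95/2)² = 0.6999 kg·m².
ω_f = L_i / I_f = 1.059 / 0.6999 = 1.513 rad/s.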